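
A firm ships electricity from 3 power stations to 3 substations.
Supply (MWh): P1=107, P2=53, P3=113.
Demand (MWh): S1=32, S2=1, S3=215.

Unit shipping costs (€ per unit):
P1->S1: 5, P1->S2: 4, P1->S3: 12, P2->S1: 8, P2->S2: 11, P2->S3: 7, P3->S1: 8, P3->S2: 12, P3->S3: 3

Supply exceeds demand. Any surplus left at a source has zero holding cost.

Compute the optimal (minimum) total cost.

An optimal shipping plan:
  P1–S1: 32 × €5 = €160
  P1–S2: 1 × €4 = €4
  P1–S3: 49 × €12 = €588
  P2–S3: 53 × €7 = €371
  P3–S3: 113 × €3 = €339
Total = 160 + 4 + 588 + 371 + 339 = €1462.

1462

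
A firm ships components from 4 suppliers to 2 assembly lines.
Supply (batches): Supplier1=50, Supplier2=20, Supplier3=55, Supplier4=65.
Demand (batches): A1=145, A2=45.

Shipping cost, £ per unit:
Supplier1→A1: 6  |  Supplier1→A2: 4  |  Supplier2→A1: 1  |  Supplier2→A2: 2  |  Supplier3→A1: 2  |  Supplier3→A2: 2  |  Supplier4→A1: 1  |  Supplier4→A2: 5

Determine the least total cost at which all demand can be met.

Optimal allocation:
  Supplier1–A1: 5 × £6 = £30
  Supplier1–A2: 45 × £4 = £180
  Supplier2–A1: 20 × £1 = £20
  Supplier3–A1: 55 × £2 = £110
  Supplier4–A1: 65 × £1 = £65
Total = 30 + 180 + 20 + 110 + 65 = £405.

405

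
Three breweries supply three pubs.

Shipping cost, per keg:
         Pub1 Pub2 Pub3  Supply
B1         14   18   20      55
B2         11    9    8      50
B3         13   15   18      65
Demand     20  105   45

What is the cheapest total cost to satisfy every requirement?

Optimal allocation:
  B1 to Pub1: 20 × 14 = 280
  B1 to Pub2: 35 × 18 = 630
  B2 to Pub2: 5 × 9 = 45
  B2 to Pub3: 45 × 8 = 360
  B3 to Pub2: 65 × 15 = 975
Total = 280 + 630 + 45 + 360 + 975 = 2290.

2290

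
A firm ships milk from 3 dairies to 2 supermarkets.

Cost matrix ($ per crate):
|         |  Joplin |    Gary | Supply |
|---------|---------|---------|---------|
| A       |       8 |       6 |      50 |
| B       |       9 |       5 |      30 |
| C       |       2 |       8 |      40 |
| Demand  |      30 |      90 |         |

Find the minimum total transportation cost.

A cheapest plan:
  A–Gary: 50 × $6 = $300
  B–Gary: 30 × $5 = $150
  C–Joplin: 30 × $2 = $60
  C–Gary: 10 × $8 = $80
Total = 300 + 150 + 60 + 80 = $590.
(Supply check: A ships 50; B ships 30; C ships 40.)

590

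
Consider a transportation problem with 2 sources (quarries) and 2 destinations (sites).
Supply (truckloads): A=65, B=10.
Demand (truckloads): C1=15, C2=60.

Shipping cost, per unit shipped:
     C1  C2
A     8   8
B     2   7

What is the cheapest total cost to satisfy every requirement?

540

Optimal allocation:
  A->C1: 5 × 8 = 40
  A->C2: 60 × 8 = 480
  B->C1: 10 × 2 = 20
Total = 40 + 480 + 20 = 540.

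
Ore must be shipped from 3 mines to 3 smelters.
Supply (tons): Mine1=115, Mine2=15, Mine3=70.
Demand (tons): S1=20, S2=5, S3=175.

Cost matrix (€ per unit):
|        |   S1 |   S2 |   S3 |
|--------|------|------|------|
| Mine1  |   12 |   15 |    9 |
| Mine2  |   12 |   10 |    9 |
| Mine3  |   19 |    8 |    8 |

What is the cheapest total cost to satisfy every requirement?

1790

One minimum-cost allocation:
  Mine1->S1: 5 × €12 = €60
  Mine1->S3: 110 × €9 = €990
  Mine2->S1: 15 × €12 = €180
  Mine3->S2: 5 × €8 = €40
  Mine3->S3: 65 × €8 = €520
Total = 60 + 990 + 180 + 40 + 520 = €1790.
(Supply check: Mine1 ships 115; Mine2 ships 15; Mine3 ships 70.)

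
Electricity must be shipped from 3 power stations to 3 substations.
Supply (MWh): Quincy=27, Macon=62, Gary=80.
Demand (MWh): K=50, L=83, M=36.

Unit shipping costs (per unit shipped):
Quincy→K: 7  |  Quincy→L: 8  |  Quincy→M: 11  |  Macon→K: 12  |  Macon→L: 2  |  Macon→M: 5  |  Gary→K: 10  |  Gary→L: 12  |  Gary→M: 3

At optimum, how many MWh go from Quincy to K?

6

Solving gives:
  Quincy->K: 6 × 7 = 42
  Quincy->L: 21 × 8 = 168
  Macon->L: 62 × 2 = 124
  Gary->K: 44 × 10 = 440
  Gary->M: 36 × 3 = 108
Total cost = 882.
So Quincy→K carries 6 MWh.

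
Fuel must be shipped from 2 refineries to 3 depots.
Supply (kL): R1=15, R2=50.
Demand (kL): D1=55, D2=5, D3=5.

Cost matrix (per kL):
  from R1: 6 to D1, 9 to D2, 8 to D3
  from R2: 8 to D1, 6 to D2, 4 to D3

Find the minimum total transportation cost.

One minimum-cost allocation:
  R1–D1: 15 kL
  R2–D1: 40 kL
  R2–D2: 5 kL
  R2–D3: 5 kL
Total cost = 460.

460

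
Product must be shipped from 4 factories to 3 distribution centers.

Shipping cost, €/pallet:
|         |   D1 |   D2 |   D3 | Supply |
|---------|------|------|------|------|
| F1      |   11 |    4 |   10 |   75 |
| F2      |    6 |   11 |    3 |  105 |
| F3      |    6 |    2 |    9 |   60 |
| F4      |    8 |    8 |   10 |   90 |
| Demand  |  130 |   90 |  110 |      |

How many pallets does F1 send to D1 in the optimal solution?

Solving gives:
  F1->D2: 75 × €4 = €300
  F2->D3: 105 × €3 = €315
  F3->D1: 45 × €6 = €270
  F3->D2: 15 × €2 = €30
  F4->D1: 85 × €8 = €680
  F4->D3: 5 × €10 = €50
Total cost = €1645.
The route F1→D1 is not used.

0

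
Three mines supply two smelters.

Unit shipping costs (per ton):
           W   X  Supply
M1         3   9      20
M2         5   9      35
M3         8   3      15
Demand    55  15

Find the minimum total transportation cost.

280

An optimal shipping plan:
  M1→W: 20 × 3 = 60
  M2→W: 35 × 5 = 175
  M3→X: 15 × 3 = 45
Total = 60 + 175 + 45 = 280.
(Supply check: M1 ships 20; M2 ships 35; M3 ships 15.)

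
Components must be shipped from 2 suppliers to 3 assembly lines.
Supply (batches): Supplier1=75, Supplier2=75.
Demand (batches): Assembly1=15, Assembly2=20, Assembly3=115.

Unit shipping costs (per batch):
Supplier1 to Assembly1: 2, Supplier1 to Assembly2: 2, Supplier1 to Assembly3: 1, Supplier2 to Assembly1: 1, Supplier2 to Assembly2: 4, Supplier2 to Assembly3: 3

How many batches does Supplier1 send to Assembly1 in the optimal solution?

0

Solving gives:
  Supplier1–Assembly2: 20 × 2 = 40
  Supplier1–Assembly3: 55 × 1 = 55
  Supplier2–Assembly1: 15 × 1 = 15
  Supplier2–Assembly3: 60 × 3 = 180
Total cost = 290.
The route Supplier1→Assembly1 is not used.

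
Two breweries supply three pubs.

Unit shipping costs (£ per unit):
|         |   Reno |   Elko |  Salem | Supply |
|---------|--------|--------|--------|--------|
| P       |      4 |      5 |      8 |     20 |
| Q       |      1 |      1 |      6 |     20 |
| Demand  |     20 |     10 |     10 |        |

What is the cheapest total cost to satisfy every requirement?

140

One minimum-cost allocation:
  P to Reno: 10 kegs
  P to Salem: 10 kegs
  Q to Reno: 10 kegs
  Q to Elko: 10 kegs
Total cost = £140.
(Supply check: P ships 20; Q ships 20.)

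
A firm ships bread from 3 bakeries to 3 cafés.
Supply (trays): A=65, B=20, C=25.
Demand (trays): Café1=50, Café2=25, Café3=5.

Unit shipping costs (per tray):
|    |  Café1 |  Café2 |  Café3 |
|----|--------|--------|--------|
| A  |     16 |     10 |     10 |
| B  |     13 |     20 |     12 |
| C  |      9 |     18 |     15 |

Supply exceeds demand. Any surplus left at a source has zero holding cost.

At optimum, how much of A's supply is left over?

30

An optimal plan:
  A–Café1: 5 trays
  A–Café2: 25 trays
  A–Café3: 5 trays
  B–Café1: 20 trays
  C–Café1: 25 trays
Total cost = 865.
A ships 35 of its 65, leaving 30.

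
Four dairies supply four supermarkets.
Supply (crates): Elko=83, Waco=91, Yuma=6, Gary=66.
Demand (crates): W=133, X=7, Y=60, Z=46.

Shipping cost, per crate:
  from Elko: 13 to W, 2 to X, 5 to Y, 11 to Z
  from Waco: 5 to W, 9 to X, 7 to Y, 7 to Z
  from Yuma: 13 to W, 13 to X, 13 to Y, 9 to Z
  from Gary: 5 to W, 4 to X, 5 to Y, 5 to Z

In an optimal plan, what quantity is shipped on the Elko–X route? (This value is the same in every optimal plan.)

7

Optimal shipments:
  Elko→X: 7 crates
  Elko→Y: 60 crates
  Elko→Z: 16 crates
  Waco→W: 91 crates
  Yuma→Z: 6 crates
  Gary→W: 42 crates
  Gary→Z: 24 crates
Total cost = 1329.
So Elko→X carries 7 crates.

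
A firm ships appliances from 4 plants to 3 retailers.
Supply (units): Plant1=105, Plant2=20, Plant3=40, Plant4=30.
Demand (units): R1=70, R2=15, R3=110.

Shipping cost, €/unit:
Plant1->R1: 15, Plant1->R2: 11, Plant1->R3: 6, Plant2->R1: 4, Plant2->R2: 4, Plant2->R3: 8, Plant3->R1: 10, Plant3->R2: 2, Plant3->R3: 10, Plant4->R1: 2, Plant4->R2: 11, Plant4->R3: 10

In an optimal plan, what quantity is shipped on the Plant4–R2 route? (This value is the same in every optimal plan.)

The minimum-cost plan:
  Plant1 to R3: 105 × €6 = €630
  Plant2 to R1: 20 × €4 = €80
  Plant3 to R1: 20 × €10 = €200
  Plant3 to R2: 15 × €2 = €30
  Plant3 to R3: 5 × €10 = €50
  Plant4 to R1: 30 × €2 = €60
Total cost = €1050.
The route Plant4→R2 is not used.

0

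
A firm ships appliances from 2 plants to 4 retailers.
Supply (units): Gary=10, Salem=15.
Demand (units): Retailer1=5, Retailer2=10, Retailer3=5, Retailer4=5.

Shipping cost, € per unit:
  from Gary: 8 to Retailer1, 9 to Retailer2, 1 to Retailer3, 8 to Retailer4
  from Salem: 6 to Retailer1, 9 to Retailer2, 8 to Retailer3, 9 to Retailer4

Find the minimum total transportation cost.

165

A cheapest plan:
  Gary->Retailer3: 5 × €1 = €5
  Gary->Retailer4: 5 × €8 = €40
  Salem->Retailer1: 5 × €6 = €30
  Salem->Retailer2: 10 × €9 = €90
Total = 5 + 40 + 30 + 90 = €165.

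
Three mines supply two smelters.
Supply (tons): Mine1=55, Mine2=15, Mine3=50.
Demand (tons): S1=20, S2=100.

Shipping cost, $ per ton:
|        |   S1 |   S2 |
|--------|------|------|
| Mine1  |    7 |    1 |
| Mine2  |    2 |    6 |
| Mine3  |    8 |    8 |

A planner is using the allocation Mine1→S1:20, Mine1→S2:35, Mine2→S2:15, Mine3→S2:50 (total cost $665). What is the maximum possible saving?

Current plan cost = 20·7 + 35·1 + 15·6 + 50·8 = $665.
Optimal plan:
  Mine1→S2: 55 × $1 = $55
  Mine2→S1: 15 × $2 = $30
  Mine3→S1: 5 × $8 = $40
  Mine3→S2: 45 × $8 = $360
Optimal cost = $485.
Saving = 665 − 485 = $180.

180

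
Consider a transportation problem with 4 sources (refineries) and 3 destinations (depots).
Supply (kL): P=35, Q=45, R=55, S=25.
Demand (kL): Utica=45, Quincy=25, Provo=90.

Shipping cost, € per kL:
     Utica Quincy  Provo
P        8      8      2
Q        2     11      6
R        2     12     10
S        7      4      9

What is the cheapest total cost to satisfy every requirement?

An optimal shipping plan:
  P–Provo: 35 × €2 = €70
  Q–Provo: 45 × €6 = €270
  R–Utica: 45 × €2 = €90
  R–Provo: 10 × €10 = €100
  S–Quincy: 25 × €4 = €100
Total = 70 + 270 + 90 + 100 + 100 = €630.
(Supply check: P ships 35; Q ships 45; R ships 55; S ships 25.)

630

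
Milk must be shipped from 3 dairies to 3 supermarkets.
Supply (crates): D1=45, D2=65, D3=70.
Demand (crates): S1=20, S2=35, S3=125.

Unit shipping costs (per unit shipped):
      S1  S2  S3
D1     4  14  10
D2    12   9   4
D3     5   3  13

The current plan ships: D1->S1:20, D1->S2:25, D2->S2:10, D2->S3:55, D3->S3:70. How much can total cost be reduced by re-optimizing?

Current plan cost = 20·4 + 25·14 + 10·9 + 55·4 + 70·13 = 1650.
Optimal plan:
  D1→S3: 45 × 10 = 450
  D2→S3: 65 × 4 = 260
  D3→S1: 20 × 5 = 100
  D3→S2: 35 × 3 = 105
  D3→S3: 15 × 13 = 195
Optimal cost = 1110.
Saving = 1650 − 1110 = 540.

540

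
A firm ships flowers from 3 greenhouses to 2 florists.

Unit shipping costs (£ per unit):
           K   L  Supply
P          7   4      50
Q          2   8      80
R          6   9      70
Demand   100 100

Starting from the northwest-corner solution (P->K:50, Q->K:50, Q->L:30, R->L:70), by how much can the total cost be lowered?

Current plan cost = 50·7 + 50·2 + 30·8 + 70·9 = £1320.
Optimal plan:
  P→L: 50 × £4 = £200
  Q→K: 80 × £2 = £160
  R→K: 20 × £6 = £120
  R→L: 50 × £9 = £450
Optimal cost = £930.
Saving = 1320 − 930 = £390.

390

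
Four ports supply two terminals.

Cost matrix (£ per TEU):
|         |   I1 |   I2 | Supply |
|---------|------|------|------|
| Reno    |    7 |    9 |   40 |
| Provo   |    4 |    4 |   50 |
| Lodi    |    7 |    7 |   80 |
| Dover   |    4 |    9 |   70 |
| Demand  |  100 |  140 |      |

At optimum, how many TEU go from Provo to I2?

Solving gives:
  Reno→I1: 30 × £7 = £210
  Reno→I2: 10 × £9 = £90
  Provo→I2: 50 × £4 = £200
  Lodi→I2: 80 × £7 = £560
  Dover→I1: 70 × £4 = £280
Total cost = £1340.
So Provo→I2 carries 50 TEU.

50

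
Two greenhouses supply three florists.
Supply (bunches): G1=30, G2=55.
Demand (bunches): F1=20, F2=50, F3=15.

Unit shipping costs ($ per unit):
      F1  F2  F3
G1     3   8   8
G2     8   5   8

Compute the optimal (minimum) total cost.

430

A cheapest plan:
  G1 to F1: 20 × $3 = $60
  G1 to F3: 10 × $8 = $80
  G2 to F2: 50 × $5 = $250
  G2 to F3: 5 × $8 = $40
Total = 60 + 80 + 250 + 40 = $430.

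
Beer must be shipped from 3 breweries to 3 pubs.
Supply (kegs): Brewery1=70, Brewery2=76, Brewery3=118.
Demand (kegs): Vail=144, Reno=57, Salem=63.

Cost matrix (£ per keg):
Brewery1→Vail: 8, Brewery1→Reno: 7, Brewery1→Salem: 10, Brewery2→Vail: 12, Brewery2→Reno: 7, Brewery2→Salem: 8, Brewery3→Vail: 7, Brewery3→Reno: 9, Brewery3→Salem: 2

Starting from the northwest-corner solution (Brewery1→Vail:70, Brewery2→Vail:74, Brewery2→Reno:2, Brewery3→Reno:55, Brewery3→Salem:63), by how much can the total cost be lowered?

385

Current plan cost = 70·8 + 74·12 + 2·7 + 55·9 + 63·2 = £2083.
Optimal plan:
  Brewery1 to Vail: 70 × £8 = £560
  Brewery2 to Vail: 19 × £12 = £228
  Brewery2 to Reno: 57 × £7 = £399
  Brewery3 to Vail: 55 × £7 = £385
  Brewery3 to Salem: 63 × £2 = £126
Optimal cost = £1698.
Saving = 2083 − 1698 = £385.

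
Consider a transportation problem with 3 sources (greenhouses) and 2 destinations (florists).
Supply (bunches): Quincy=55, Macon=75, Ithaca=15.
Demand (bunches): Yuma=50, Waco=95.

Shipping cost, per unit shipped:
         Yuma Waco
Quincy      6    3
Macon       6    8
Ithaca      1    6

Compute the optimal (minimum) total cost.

An optimal shipping plan:
  Quincy–Waco: 55 × 3 = 165
  Macon–Yuma: 35 × 6 = 210
  Macon–Waco: 40 × 8 = 320
  Ithaca–Yuma: 15 × 1 = 15
Total = 165 + 210 + 320 + 15 = 710.
(Supply check: Quincy ships 55; Macon ships 75; Ithaca ships 15.)

710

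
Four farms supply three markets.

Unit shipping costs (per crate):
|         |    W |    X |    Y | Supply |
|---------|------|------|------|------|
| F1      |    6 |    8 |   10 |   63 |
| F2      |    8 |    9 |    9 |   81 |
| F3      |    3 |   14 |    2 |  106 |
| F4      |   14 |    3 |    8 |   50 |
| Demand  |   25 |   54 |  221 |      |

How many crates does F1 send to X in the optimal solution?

4

Solving gives:
  F1 to W: 25 × 6 = 150
  F1 to X: 4 × 8 = 32
  F1 to Y: 34 × 10 = 340
  F2 to Y: 81 × 9 = 729
  F3 to Y: 106 × 2 = 212
  F4 to X: 50 × 3 = 150
Total cost = 1613.
So F1→X carries 4 crates.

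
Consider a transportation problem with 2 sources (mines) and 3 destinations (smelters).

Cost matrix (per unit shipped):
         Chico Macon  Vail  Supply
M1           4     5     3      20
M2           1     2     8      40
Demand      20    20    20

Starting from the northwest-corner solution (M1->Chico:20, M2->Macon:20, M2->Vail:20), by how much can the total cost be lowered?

Current plan cost = 20·4 + 20·2 + 20·8 = 280.
Optimal plan:
  M1–Vail: 20 × 3 = 60
  M2–Chico: 20 × 1 = 20
  M2–Macon: 20 × 2 = 40
Optimal cost = 120.
Saving = 280 − 120 = 160.

160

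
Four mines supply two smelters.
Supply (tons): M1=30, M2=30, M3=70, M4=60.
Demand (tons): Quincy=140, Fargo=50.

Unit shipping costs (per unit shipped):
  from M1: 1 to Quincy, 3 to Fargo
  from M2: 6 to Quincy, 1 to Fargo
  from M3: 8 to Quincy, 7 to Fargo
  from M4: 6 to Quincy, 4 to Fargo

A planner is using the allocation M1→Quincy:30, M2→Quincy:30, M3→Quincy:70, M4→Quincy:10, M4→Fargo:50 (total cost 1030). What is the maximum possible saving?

Current plan cost = 30·1 + 30·6 + 70·8 + 10·6 + 50·4 = 1030.
Optimal plan:
  M1 to Quincy: 30 × 1 = 30
  M2 to Fargo: 30 × 1 = 30
  M3 to Quincy: 70 × 8 = 560
  M4 to Quincy: 40 × 6 = 240
  M4 to Fargo: 20 × 4 = 80
Optimal cost = 940.
Saving = 1030 − 940 = 90.

90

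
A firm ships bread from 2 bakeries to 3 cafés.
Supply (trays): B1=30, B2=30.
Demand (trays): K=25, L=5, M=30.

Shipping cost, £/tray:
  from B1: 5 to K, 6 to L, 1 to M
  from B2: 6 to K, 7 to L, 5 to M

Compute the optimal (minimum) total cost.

215

One minimum-cost allocation:
  B1–M: 30 × £1 = £30
  B2–K: 25 × £6 = £150
  B2–L: 5 × £7 = £35
Total = 30 + 150 + 35 = £215.
(Supply check: B1 ships 30; B2 ships 30.)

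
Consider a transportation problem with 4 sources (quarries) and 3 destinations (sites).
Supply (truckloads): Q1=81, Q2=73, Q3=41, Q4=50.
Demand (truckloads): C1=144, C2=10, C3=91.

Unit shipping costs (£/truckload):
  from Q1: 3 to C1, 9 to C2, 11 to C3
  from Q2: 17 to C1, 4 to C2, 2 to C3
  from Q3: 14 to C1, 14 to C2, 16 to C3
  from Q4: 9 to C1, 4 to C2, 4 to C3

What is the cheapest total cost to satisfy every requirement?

An optimal shipping plan:
  Q1->C1: 81 × £3 = £243
  Q2->C3: 73 × £2 = £146
  Q3->C1: 41 × £14 = £574
  Q4->C1: 22 × £9 = £198
  Q4->C2: 10 × £4 = £40
  Q4->C3: 18 × £4 = £72
Total = 243 + 146 + 574 + 198 + 40 + 72 = £1273.
(Supply check: Q1 ships 81; Q2 ships 73; Q3 ships 41; Q4 ships 50.)

1273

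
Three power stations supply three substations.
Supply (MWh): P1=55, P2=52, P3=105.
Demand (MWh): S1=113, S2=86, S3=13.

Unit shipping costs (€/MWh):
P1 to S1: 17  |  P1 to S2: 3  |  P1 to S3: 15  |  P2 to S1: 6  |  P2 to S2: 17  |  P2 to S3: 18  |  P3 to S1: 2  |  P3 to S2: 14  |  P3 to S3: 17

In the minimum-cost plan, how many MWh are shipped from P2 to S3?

Optimal shipments:
  P1->S2: 55 MWh
  P2->S1: 8 MWh
  P2->S2: 31 MWh
  P2->S3: 13 MWh
  P3->S1: 105 MWh
Total cost = €1184.
So P2→S3 carries 13 MWh.

13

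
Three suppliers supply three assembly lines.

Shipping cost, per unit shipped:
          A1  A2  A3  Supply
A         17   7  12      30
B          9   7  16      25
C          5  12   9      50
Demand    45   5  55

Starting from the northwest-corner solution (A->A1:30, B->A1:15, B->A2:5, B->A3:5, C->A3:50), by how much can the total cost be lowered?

285

Current plan cost = 30·17 + 15·9 + 5·7 + 5·16 + 50·9 = 1210.
Optimal plan:
  A to A3: 30 × 12 = 360
  B to A1: 20 × 9 = 180
  B to A2: 5 × 7 = 35
  C to A1: 25 × 5 = 125
  C to A3: 25 × 9 = 225
Optimal cost = 925.
Saving = 1210 − 925 = 285.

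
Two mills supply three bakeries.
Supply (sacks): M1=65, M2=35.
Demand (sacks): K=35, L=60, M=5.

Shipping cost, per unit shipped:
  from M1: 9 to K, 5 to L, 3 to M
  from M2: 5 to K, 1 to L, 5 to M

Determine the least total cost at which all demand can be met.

A cheapest plan:
  M1–K: 35 × 9 = 315
  M1–L: 25 × 5 = 125
  M1–M: 5 × 3 = 15
  M2–L: 35 × 1 = 35
Total = 315 + 125 + 15 + 35 = 490.

490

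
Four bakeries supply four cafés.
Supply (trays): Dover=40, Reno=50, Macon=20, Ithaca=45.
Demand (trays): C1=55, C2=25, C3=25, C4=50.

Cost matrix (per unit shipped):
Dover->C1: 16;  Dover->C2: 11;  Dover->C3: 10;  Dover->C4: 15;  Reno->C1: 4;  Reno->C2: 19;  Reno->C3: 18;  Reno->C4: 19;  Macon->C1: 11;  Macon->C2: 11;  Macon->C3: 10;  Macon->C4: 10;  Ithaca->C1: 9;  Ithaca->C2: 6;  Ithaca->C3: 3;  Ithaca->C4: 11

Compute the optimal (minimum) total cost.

One minimum-cost allocation:
  Dover->C2: 10 × 11 = 110
  Dover->C4: 30 × 15 = 450
  Reno->C1: 50 × 4 = 200
  Macon->C4: 20 × 10 = 200
  Ithaca->C1: 5 × 9 = 45
  Ithaca->C2: 15 × 6 = 90
  Ithaca->C3: 25 × 3 = 75
Total = 110 + 450 + 200 + 200 + 45 + 90 + 75 = 1170.
(Supply check: Dover ships 40; Reno ships 50; Macon ships 20; Ithaca ships 45.)

1170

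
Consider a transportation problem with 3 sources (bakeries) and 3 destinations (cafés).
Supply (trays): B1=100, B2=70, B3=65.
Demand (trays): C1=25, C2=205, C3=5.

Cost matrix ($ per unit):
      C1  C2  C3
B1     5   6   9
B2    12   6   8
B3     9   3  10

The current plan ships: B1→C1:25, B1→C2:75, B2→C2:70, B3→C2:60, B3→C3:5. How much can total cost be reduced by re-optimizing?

25

Current plan cost = 25·5 + 75·6 + 70·6 + 60·3 + 5·10 = $1225.
Optimal plan:
  B1->C1: 25 × $5 = $125
  B1->C2: 75 × $6 = $450
  B2->C2: 65 × $6 = $390
  B2->C3: 5 × $8 = $40
  B3->C2: 65 × $3 = $195
Optimal cost = $1200.
Saving = 1225 − 1200 = $25.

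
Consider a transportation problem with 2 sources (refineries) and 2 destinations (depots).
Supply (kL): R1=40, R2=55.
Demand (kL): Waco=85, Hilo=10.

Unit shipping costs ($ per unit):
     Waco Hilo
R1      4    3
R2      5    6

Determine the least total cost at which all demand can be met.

A cheapest plan:
  R1→Waco: 30 × $4 = $120
  R1→Hilo: 10 × $3 = $30
  R2→Waco: 55 × $5 = $275
Total = 120 + 30 + 275 = $425.

425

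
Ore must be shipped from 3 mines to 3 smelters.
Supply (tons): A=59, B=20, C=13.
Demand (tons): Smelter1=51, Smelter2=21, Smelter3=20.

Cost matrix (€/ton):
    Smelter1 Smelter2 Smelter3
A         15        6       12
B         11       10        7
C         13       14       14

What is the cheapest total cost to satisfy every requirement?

A cheapest plan:
  A to Smelter1: 38 tons
  A to Smelter2: 21 tons
  B to Smelter3: 20 tons
  C to Smelter1: 13 tons
Total cost = €1005.

1005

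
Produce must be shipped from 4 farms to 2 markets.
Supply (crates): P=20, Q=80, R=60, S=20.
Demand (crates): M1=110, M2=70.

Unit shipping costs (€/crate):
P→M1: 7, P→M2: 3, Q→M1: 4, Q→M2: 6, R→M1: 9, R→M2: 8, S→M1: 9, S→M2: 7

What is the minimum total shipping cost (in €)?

1030

A cheapest plan:
  P to M2: 20 crates
  Q to M1: 80 crates
  R to M1: 30 crates
  R to M2: 30 crates
  S to M2: 20 crates
Total cost = €1030.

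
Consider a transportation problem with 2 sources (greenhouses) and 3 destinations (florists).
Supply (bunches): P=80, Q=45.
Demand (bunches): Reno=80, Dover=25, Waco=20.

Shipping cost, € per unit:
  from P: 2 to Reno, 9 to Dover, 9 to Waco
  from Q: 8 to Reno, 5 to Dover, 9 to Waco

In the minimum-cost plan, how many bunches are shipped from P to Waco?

0

The minimum-cost plan:
  P to Reno: 80 × €2 = €160
  Q to Dover: 25 × €5 = €125
  Q to Waco: 20 × €9 = €180
Total cost = €465.
The route P→Waco is not used.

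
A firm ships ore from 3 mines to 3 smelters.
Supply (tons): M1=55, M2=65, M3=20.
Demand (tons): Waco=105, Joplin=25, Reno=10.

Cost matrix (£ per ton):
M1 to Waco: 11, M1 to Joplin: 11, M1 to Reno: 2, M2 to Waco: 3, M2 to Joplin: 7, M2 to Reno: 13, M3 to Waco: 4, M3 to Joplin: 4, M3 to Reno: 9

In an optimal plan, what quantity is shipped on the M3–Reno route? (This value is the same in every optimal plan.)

0

Solving gives:
  M1→Waco: 20 tons
  M1→Joplin: 25 tons
  M1→Reno: 10 tons
  M2→Waco: 65 tons
  M3→Waco: 20 tons
Total cost = £790.
The route M3→Reno is not used.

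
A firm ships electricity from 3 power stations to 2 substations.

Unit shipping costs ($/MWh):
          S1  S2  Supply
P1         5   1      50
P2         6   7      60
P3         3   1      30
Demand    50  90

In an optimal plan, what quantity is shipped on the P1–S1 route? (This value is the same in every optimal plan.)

0

The minimum-cost plan:
  P1->S2: 50 × $1 = $50
  P2->S1: 50 × $6 = $300
  P2->S2: 10 × $7 = $70
  P3->S2: 30 × $1 = $30
Total cost = $450.
The route P1→S1 is not used.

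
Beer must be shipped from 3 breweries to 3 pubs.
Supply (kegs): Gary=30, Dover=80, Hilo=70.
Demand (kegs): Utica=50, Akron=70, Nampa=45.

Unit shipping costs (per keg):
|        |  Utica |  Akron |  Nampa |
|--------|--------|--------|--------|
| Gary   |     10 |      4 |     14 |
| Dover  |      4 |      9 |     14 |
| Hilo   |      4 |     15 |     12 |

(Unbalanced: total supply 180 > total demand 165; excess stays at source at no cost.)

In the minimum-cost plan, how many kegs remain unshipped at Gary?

An optimal plan:
  Gary to Akron: 30 × 4 = 120
  Dover to Utica: 40 × 4 = 160
  Dover to Akron: 40 × 9 = 360
  Hilo to Utica: 10 × 4 = 40
  Hilo to Nampa: 45 × 12 = 540
Total cost = 1220.
Gary ships 30 of its 30, leaving 0.

0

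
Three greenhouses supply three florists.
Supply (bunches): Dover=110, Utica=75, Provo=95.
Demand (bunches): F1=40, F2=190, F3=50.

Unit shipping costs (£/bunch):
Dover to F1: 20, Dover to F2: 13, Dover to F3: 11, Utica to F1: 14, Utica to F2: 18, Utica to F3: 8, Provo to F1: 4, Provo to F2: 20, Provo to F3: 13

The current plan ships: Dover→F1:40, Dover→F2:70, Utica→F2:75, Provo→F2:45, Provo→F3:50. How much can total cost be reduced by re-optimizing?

1070

Current plan cost = 40·20 + 70·13 + 75·18 + 45·20 + 50·13 = £4610.
Optimal plan:
  Dover–F2: 110 × £13 = £1430
  Utica–F2: 25 × £18 = £450
  Utica–F3: 50 × £8 = £400
  Provo–F1: 40 × £4 = £160
  Provo–F2: 55 × £20 = £1100
Optimal cost = £3540.
Saving = 4610 − 3540 = £1070.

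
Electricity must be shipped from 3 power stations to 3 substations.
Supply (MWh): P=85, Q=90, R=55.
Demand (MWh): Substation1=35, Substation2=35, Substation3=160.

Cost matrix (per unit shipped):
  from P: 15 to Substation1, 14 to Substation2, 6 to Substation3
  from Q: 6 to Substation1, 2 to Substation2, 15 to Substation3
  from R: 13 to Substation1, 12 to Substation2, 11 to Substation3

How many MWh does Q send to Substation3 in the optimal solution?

20

The minimum-cost plan:
  P->Substation3: 85 MWh
  Q->Substation1: 35 MWh
  Q->Substation2: 35 MWh
  Q->Substation3: 20 MWh
  R->Substation3: 55 MWh
Total cost = 1695.
So Q→Substation3 carries 20 MWh.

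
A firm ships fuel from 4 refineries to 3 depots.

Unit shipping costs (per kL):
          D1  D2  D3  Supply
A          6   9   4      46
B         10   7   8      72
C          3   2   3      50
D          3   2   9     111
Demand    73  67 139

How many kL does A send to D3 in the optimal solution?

46

Solving gives:
  A->D3: 46 × 4 = 184
  B->D3: 72 × 8 = 576
  C->D1: 29 × 3 = 87
  C->D3: 21 × 3 = 63
  D->D1: 44 × 3 = 132
  D->D2: 67 × 2 = 134
Total cost = 1176.
So A→D3 carries 46 kL.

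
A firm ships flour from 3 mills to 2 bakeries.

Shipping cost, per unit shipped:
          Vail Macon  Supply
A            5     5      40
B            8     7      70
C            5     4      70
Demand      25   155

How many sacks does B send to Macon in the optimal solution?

70

Solving gives:
  A→Vail: 25 × 5 = 125
  A→Macon: 15 × 5 = 75
  B→Macon: 70 × 7 = 490
  C→Macon: 70 × 4 = 280
Total cost = 970.
So B→Macon carries 70 sacks.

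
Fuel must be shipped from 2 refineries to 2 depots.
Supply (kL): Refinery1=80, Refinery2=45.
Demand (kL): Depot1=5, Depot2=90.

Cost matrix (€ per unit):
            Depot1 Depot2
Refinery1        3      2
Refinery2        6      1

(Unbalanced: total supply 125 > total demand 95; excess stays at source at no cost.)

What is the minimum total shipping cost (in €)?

150

Optimal allocation:
  Refinery1 to Depot1: 5 × €3 = €15
  Refinery1 to Depot2: 45 × €2 = €90
  Refinery2 to Depot2: 45 × €1 = €45
Total = 15 + 90 + 45 = €150.
(Supply check: Refinery1 ships 50; Refinery2 ships 45.)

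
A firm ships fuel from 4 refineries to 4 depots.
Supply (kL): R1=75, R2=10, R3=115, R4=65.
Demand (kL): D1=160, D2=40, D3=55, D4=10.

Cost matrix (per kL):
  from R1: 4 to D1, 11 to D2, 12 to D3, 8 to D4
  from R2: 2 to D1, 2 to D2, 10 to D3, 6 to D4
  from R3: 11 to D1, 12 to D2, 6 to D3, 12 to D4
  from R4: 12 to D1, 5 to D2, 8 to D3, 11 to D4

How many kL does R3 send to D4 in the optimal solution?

0

Optimal shipments:
  R1–D1: 75 × 4 = 300
  R2–D1: 10 × 2 = 20
  R3–D1: 60 × 11 = 660
  R3–D3: 55 × 6 = 330
  R4–D1: 15 × 12 = 180
  R4–D2: 40 × 5 = 200
  R4–D4: 10 × 11 = 110
Total cost = 1800.
The route R3→D4 is not used.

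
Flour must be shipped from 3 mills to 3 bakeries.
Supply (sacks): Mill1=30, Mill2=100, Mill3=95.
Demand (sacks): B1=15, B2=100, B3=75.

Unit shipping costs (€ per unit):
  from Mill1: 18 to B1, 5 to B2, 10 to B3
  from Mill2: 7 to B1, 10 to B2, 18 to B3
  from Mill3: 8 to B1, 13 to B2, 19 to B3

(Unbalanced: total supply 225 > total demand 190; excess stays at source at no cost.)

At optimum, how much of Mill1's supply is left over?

0

Minimum-cost shipments:
  Mill1–B3: 30 sacks
  Mill2–B2: 100 sacks
  Mill3–B1: 15 sacks
  Mill3–B3: 45 sacks
Total cost = €2275.
Mill1 ships 30 of its 30, leaving 0.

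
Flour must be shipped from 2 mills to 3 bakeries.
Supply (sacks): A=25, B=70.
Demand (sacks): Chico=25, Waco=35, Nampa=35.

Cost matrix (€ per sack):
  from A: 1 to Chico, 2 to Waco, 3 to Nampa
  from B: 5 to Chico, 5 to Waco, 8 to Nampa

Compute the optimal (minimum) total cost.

Optimal allocation:
  A to Nampa: 25 sacks
  B to Chico: 25 sacks
  B to Waco: 35 sacks
  B to Nampa: 10 sacks
Total cost = €455.
(Supply check: A ships 25; B ships 70.)

455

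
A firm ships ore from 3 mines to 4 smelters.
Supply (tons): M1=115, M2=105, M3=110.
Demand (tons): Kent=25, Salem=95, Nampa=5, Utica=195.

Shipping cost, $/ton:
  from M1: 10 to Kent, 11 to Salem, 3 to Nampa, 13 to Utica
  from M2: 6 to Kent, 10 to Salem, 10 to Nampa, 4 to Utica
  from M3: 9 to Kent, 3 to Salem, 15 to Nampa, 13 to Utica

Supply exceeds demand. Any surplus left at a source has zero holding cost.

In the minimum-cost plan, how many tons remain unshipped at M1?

An optimal plan:
  M1 to Kent: 10 × $10 = $100
  M1 to Nampa: 5 × $3 = $15
  M1 to Utica: 90 × $13 = $1170
  M2 to Utica: 105 × $4 = $420
  M3 to Kent: 15 × $9 = $135
  M3 to Salem: 95 × $3 = $285
Total cost = $2125.
M1 ships 105 of its 115, leaving 10.

10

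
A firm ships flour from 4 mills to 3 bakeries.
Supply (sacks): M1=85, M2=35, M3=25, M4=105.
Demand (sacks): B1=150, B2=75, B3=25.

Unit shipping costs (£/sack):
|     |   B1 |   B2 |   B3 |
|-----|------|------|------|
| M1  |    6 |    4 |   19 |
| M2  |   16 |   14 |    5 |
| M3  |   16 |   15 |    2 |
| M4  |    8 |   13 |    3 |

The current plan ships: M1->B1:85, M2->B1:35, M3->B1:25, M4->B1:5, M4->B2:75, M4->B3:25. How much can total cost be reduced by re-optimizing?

750

Current plan cost = 85·6 + 35·16 + 25·16 + 5·8 + 75·13 + 25·3 = £2560.
Optimal plan:
  M1->B1: 10 × £6 = £60
  M1->B2: 75 × £4 = £300
  M2->B1: 35 × £16 = £560
  M3->B3: 25 × £2 = £50
  M4->B1: 105 × £8 = £840
Optimal cost = £1810.
Saving = 2560 − 1810 = £750.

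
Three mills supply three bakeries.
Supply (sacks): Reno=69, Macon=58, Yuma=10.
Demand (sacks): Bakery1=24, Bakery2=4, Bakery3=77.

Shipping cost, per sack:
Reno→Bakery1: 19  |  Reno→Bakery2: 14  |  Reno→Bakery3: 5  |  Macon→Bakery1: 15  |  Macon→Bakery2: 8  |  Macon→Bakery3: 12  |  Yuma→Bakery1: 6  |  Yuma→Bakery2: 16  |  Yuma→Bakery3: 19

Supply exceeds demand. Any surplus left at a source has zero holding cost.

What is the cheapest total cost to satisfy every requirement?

743

A cheapest plan:
  Reno–Bakery3: 69 × 5 = 345
  Macon–Bakery1: 14 × 15 = 210
  Macon–Bakery2: 4 × 8 = 32
  Macon–Bakery3: 8 × 12 = 96
  Yuma–Bakery1: 10 × 6 = 60
Total = 345 + 210 + 32 + 96 + 60 = 743.
(Supply check: Reno ships 69; Macon ships 26; Yuma ships 10.)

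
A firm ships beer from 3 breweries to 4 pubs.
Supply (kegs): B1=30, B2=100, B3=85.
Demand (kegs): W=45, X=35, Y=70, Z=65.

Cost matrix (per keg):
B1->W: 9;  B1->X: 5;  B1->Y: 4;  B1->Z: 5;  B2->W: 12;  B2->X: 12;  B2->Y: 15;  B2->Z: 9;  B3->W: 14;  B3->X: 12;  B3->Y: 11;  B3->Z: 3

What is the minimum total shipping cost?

An optimal shipping plan:
  B1–Y: 30 kegs
  B2–W: 45 kegs
  B2–X: 35 kegs
  B2–Y: 20 kegs
  B3–Y: 20 kegs
  B3–Z: 65 kegs
Total cost = 1795.

1795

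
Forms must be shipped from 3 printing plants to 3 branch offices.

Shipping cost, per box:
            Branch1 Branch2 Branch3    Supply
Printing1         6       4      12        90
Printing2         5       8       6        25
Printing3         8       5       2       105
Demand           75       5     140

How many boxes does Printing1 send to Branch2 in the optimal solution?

5

Optimal shipments:
  Printing1->Branch1: 75 × 6 = 450
  Printing1->Branch2: 5 × 4 = 20
  Printing1->Branch3: 10 × 12 = 120
  Printing2->Branch3: 25 × 6 = 150
  Printing3->Branch3: 105 × 2 = 210
Total cost = 950.
So Printing1→Branch2 carries 5 boxes.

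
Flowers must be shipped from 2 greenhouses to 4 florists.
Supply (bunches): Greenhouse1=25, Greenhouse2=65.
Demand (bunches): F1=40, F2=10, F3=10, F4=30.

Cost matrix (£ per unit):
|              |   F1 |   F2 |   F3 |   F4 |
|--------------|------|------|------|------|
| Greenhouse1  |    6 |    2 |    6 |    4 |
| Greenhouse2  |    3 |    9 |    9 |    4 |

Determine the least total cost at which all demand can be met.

320

An optimal shipping plan:
  Greenhouse1 to F2: 10 × £2 = £20
  Greenhouse1 to F3: 10 × £6 = £60
  Greenhouse1 to F4: 5 × £4 = £20
  Greenhouse2 to F1: 40 × £3 = £120
  Greenhouse2 to F4: 25 × £4 = £100
Total = 20 + 60 + 20 + 120 + 100 = £320.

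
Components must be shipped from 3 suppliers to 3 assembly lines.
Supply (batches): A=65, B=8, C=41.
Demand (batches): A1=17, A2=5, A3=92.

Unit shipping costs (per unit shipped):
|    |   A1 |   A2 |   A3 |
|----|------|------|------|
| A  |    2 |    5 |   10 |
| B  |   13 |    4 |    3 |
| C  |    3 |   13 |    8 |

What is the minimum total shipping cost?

An optimal shipping plan:
  A->A1: 17 × 2 = 34
  A->A2: 5 × 5 = 25
  A->A3: 43 × 10 = 430
  B->A3: 8 × 3 = 24
  C->A3: 41 × 8 = 328
Total = 34 + 25 + 430 + 24 + 328 = 841.

841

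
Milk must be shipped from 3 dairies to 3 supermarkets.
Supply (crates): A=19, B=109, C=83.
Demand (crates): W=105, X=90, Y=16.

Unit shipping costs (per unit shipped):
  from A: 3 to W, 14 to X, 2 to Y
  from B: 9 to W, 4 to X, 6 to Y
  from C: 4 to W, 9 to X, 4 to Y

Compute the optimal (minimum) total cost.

One minimum-cost allocation:
  A->W: 19 × 3 = 57
  B->W: 3 × 9 = 27
  B->X: 90 × 4 = 360
  B->Y: 16 × 6 = 96
  C->W: 83 × 4 = 332
Total = 57 + 27 + 360 + 96 + 332 = 872.

872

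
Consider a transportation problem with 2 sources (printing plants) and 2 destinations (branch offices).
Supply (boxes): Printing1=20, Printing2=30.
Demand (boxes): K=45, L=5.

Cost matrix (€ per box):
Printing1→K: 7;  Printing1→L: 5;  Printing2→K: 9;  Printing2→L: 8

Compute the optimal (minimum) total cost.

400

An optimal shipping plan:
  Printing1→K: 15 × €7 = €105
  Printing1→L: 5 × €5 = €25
  Printing2→K: 30 × €9 = €270
Total = 105 + 25 + 270 = €400.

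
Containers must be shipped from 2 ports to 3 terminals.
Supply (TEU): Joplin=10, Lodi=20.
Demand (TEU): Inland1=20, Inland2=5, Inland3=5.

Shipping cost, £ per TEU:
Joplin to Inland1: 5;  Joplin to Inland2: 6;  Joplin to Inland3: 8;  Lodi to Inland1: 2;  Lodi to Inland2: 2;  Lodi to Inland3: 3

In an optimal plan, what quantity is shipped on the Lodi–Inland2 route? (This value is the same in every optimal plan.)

5

The minimum-cost plan:
  Joplin to Inland1: 10 × £5 = £50
  Lodi to Inland1: 10 × £2 = £20
  Lodi to Inland2: 5 × £2 = £10
  Lodi to Inland3: 5 × £3 = £15
Total cost = £95.
So Lodi→Inland2 carries 5 TEU.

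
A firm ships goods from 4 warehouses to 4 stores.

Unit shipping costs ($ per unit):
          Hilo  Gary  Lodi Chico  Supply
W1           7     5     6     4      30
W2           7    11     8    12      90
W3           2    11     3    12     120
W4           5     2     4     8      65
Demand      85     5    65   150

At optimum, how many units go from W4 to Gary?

5

The minimum-cost plan:
  W1–Chico: 30 units
  W2–Chico: 90 units
  W3–Hilo: 85 units
  W3–Lodi: 35 units
  W4–Gary: 5 units
  W4–Lodi: 30 units
  W4–Chico: 30 units
Total cost = $1845.
So W4→Gary carries 5 units.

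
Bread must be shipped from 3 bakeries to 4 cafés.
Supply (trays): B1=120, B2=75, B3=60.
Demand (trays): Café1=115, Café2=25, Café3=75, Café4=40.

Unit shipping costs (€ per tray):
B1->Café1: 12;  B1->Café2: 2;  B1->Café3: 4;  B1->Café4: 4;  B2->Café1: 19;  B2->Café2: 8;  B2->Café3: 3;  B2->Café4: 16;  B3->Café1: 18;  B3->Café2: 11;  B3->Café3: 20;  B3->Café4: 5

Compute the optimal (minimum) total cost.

1975

One minimum-cost allocation:
  B1->Café1: 95 trays
  B1->Café2: 25 trays
  B2->Café3: 75 trays
  B3->Café1: 20 trays
  B3->Café4: 40 trays
Total cost = €1975.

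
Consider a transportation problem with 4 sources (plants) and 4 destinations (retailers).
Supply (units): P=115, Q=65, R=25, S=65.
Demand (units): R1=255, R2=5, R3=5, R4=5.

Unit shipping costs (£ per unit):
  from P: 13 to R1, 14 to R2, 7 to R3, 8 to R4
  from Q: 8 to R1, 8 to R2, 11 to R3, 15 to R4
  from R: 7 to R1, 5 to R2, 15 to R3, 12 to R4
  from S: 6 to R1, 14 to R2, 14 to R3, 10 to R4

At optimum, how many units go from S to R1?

Solving gives:
  P->R1: 105 × £13 = £1365
  P->R3: 5 × £7 = £35
  P->R4: 5 × £8 = £40
  Q->R1: 65 × £8 = £520
  R->R1: 20 × £7 = £140
  R->R2: 5 × £5 = £25
  S->R1: 65 × £6 = £390
Total cost = £2515.
So S→R1 carries 65 units.

65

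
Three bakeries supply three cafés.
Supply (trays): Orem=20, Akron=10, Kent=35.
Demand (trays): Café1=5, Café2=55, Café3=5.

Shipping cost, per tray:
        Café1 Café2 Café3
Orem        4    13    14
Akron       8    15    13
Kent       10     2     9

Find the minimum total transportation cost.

425

Optimal allocation:
  Orem→Café1: 5 × 4 = 20
  Orem→Café2: 15 × 13 = 195
  Akron→Café2: 5 × 15 = 75
  Akron→Café3: 5 × 13 = 65
  Kent→Café2: 35 × 2 = 70
Total = 20 + 195 + 75 + 65 + 70 = 425.
(Supply check: Orem ships 20; Akron ships 10; Kent ships 35.)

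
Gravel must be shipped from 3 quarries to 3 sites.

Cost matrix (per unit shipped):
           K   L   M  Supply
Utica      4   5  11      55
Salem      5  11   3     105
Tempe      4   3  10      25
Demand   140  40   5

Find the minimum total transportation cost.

An optimal shipping plan:
  Utica to K: 40 truckloads
  Utica to L: 15 truckloads
  Salem to K: 100 truckloads
  Salem to M: 5 truckloads
  Tempe to L: 25 truckloads
Total cost = 825.

825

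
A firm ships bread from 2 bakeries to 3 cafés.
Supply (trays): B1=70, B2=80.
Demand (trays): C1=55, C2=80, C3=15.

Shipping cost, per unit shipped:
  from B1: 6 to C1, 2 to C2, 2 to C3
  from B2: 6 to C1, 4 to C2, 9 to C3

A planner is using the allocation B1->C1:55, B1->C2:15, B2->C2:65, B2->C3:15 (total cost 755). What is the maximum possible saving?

185

Current plan cost = 55·6 + 15·2 + 65·4 + 15·9 = 755.
Optimal plan:
  B1→C2: 55 × 2 = 110
  B1→C3: 15 × 2 = 30
  B2→C1: 55 × 6 = 330
  B2→C2: 25 × 4 = 100
Optimal cost = 570.
Saving = 755 − 570 = 185.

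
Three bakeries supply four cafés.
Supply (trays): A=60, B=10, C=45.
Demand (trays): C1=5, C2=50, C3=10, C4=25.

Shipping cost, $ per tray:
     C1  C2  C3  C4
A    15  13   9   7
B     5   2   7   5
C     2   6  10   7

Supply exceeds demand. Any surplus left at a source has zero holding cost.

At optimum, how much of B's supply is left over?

0

Minimum-cost shipments:
  A->C3: 10 × $9 = $90
  A->C4: 25 × $7 = $175
  B->C2: 10 × $2 = $20
  C->C1: 5 × $2 = $10
  C->C2: 40 × $6 = $240
Total cost = $535.
B ships 10 of its 10, leaving 0.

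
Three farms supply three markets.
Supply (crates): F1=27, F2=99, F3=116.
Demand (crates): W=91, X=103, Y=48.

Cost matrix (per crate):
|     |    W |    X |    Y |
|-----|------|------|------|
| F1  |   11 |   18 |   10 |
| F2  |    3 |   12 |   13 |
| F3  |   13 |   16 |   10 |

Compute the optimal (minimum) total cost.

One minimum-cost allocation:
  F1–Y: 27 × 10 = 270
  F2–W: 91 × 3 = 273
  F2–X: 8 × 12 = 96
  F3–X: 95 × 16 = 1520
  F3–Y: 21 × 10 = 210
Total = 270 + 273 + 96 + 1520 + 210 = 2369.
(Supply check: F1 ships 27; F2 ships 99; F3 ships 116.)

2369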